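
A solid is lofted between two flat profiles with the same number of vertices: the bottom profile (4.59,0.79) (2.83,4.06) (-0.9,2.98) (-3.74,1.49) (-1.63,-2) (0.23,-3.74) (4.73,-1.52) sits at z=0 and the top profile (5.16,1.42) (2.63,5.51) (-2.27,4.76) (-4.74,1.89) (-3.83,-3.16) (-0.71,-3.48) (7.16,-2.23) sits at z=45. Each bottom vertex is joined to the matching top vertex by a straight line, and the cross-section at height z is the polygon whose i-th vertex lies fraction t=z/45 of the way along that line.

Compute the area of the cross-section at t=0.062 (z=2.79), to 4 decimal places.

Area at t=0.062: 43.2924

Cross-section at t=0.062: each vertex is (1-t)·p0[i] + t·p1[i].
  v1: (1-0.062)·(4.59,0.79) + 0.062·(5.16,1.42) = (4.6253,0.8291)
  v2: (1-0.062)·(2.83,4.06) + 0.062·(2.63,5.51) = (2.8176,4.1499)
  v3: (1-0.062)·(-0.9,2.98) + 0.062·(-2.27,4.76) = (-0.9849,3.0904)
  v4: (1-0.062)·(-3.74,1.49) + 0.062·(-4.74,1.89) = (-3.8020,1.5148)
  v5: (1-0.062)·(-1.63,-2) + 0.062·(-3.83,-3.16) = (-1.7664,-2.0719)
  v6: (1-0.062)·(0.23,-3.74) + 0.062·(-0.71,-3.48) = (0.1717,-3.7239)
  v7: (1-0.062)·(4.73,-1.52) + 0.062·(7.16,-2.23) = (4.8807,-1.5640)
Shoelace sum Σ(x_i·y_{i+1} − x_{i+1}·y_i):
  i=1: 4.6253·4.1499 − 2.8176·0.8291 = +16.8587 (running +16.8587)
  i=2: 2.8176·3.0904 − -0.9849·4.1499 = +12.7948 (running +29.6535)
  i=3: -0.9849·1.5148 − -3.8020·3.0904 = +10.2576 (running +39.9111)
  i=4: -3.8020·-2.0719 − -1.7664·1.5148 = +10.5532 (running +50.4643)
  i=5: -1.7664·-3.7239 − 0.1717·-2.0719 = +6.9337 (running +57.3979)
  i=6: 0.1717·-1.5640 − 4.8807·-3.7239 = +17.9064 (running +75.3044)
  i=7: 4.8807·0.8291 − 4.6253·-1.5640 = +11.2805 (running +86.5848)
Area = |Σ|/2 = |86.5848|/2 = 43.2924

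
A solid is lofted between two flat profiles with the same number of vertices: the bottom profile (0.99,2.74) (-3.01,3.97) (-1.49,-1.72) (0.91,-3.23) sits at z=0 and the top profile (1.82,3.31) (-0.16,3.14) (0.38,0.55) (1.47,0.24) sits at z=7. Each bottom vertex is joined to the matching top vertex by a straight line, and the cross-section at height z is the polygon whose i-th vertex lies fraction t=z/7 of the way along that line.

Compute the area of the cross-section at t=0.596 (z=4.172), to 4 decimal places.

Area at t=0.596: 8.7165

Cross-section at t=0.596: each vertex is (1-t)·p0[i] + t·p1[i].
  v1: (1-0.596)·(0.99,2.74) + 0.596·(1.82,3.31) = (1.4847,3.0797)
  v2: (1-0.596)·(-3.01,3.97) + 0.596·(-0.16,3.14) = (-1.3114,3.4753)
  v3: (1-0.596)·(-1.49,-1.72) + 0.596·(0.38,0.55) = (-0.3755,-0.3671)
  v4: (1-0.596)·(0.91,-3.23) + 0.596·(1.47,0.24) = (1.2438,-1.1619)
Shoelace sum Σ(x_i·y_{i+1} − x_{i+1}·y_i):
  i=1: 1.4847·3.4753 − -1.3114·3.0797 = +9.1985 (running +9.1985)
  i=2: -1.3114·-0.3671 − -0.3755·3.4753 = +1.7863 (running +10.9848)
  i=3: -0.3755·-1.1619 − 1.2438·-0.3671 = +0.8928 (running +11.8776)
  i=4: 1.2438·3.0797 − 1.4847·-1.1619 = +5.5555 (running +17.4331)
Area = |Σ|/2 = |17.4331|/2 = 8.7165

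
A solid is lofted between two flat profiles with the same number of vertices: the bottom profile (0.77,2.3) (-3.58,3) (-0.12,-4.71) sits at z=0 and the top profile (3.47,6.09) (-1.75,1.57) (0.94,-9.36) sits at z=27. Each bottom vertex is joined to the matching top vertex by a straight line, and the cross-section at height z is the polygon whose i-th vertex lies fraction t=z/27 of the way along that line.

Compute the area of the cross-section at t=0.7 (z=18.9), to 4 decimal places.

Area at t=0.7: 29.0201

Cross-section at t=0.7: each vertex is (1-t)·p0[i] + t·p1[i].
  v1: (1-0.7)·(0.77,2.3) + 0.7·(3.47,6.09) = (2.6600,4.9530)
  v2: (1-0.7)·(-3.58,3) + 0.7·(-1.75,1.57) = (-2.2990,1.9990)
  v3: (1-0.7)·(-0.12,-4.71) + 0.7·(0.94,-9.36) = (0.6220,-7.9650)
Shoelace sum Σ(x_i·y_{i+1} − x_{i+1}·y_i):
  i=1: 2.6600·1.9990 − -2.2990·4.9530 = +16.7043 (running +16.7043)
  i=2: -2.2990·-7.9650 − 0.6220·1.9990 = +17.0682 (running +33.7724)
  i=3: 0.6220·4.9530 − 2.6600·-7.9650 = +24.2677 (running +58.0401)
Area = |Σ|/2 = |58.0401|/2 = 29.0201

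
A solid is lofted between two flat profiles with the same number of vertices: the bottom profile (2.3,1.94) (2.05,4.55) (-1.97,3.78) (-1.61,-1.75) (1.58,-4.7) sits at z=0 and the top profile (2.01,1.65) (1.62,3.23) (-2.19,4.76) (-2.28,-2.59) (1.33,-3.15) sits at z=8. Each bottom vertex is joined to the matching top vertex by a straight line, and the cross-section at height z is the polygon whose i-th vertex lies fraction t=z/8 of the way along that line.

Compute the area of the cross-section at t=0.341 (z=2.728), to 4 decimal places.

Area at t=0.341: 28.0552

Cross-section at t=0.341: each vertex is (1-t)·p0[i] + t·p1[i].
  v1: (1-0.341)·(2.3,1.94) + 0.341·(2.01,1.65) = (2.2011,1.8411)
  v2: (1-0.341)·(2.05,4.55) + 0.341·(1.62,3.23) = (1.9034,4.0999)
  v3: (1-0.341)·(-1.97,3.78) + 0.341·(-2.19,4.76) = (-2.0450,4.1142)
  v4: (1-0.341)·(-1.61,-1.75) + 0.341·(-2.28,-2.59) = (-1.8385,-2.0364)
  v5: (1-0.341)·(1.58,-4.7) + 0.341·(1.33,-3.15) = (1.4948,-4.1715)
Shoelace sum Σ(x_i·y_{i+1} − x_{i+1}·y_i):
  i=1: 2.2011·4.0999 − 1.9034·1.8411 = +5.5200 (running +5.5200)
  i=2: 1.9034·4.1142 − -2.0450·4.0999 = +16.2151 (running +21.7351)
  i=3: -2.0450·-2.0364 − -1.8385·4.1142 = +11.7284 (running +33.4635)
  i=4: -1.8385·-4.1715 − 1.4948·-2.0364 = +10.7131 (running +44.1765)
  i=5: 1.4948·1.8411 − 2.2011·-4.1715 = +11.9338 (running +56.1103)
Area = |Σ|/2 = |56.1103|/2 = 28.0552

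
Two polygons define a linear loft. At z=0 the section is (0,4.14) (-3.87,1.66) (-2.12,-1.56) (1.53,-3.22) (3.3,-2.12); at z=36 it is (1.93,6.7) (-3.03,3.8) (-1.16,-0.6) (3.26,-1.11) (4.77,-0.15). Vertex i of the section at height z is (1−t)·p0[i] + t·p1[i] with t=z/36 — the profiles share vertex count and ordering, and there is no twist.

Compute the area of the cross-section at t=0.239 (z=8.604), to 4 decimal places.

Area at t=0.239: 29.9834

Cross-section at t=0.239: each vertex is (1-t)·p0[i] + t·p1[i].
  v1: (1-0.239)·(0,4.14) + 0.239·(1.93,6.7) = (0.4613,4.7518)
  v2: (1-0.239)·(-3.87,1.66) + 0.239·(-3.03,3.8) = (-3.6692,2.1715)
  v3: (1-0.239)·(-2.12,-1.56) + 0.239·(-1.16,-0.6) = (-1.8906,-1.3306)
  v4: (1-0.239)·(1.53,-3.22) + 0.239·(3.26,-1.11) = (1.9435,-2.7157)
  v5: (1-0.239)·(3.3,-2.12) + 0.239·(4.77,-0.15) = (3.6513,-1.6492)
Shoelace sum Σ(x_i·y_{i+1} − x_{i+1}·y_i):
  i=1: 0.4613·2.1715 − -3.6692·4.7518 = +18.4373 (running +18.4373)
  i=2: -3.6692·-1.3306 − -1.8906·2.1715 = +8.9874 (running +27.4247)
  i=3: -1.8906·-2.7157 − 1.9435·-1.3306 = +7.7201 (running +35.1448)
  i=4: 1.9435·-1.6492 − 3.6513·-2.7157 = +6.7108 (running +41.8556)
  i=5: 3.6513·4.7518 − 0.4613·-1.6492 = +18.1112 (running +59.9669)
Area = |Σ|/2 = |59.9669|/2 = 29.9834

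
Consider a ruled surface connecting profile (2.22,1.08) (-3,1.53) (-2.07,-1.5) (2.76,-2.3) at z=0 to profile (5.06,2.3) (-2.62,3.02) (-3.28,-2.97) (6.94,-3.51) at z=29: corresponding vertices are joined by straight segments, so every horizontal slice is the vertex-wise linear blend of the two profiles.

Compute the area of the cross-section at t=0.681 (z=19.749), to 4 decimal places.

Cross-section at t=0.681: each vertex is (1-t)·p0[i] + t·p1[i].
  v1: (1-0.681)·(2.22,1.08) + 0.681·(5.06,2.3) = (4.1540,1.9108)
  v2: (1-0.681)·(-3,1.53) + 0.681·(-2.62,3.02) = (-2.7412,2.5447)
  v3: (1-0.681)·(-2.07,-1.5) + 0.681·(-3.28,-2.97) = (-2.8940,-2.5011)
  v4: (1-0.681)·(2.76,-2.3) + 0.681·(6.94,-3.51) = (5.6066,-3.1240)
Shoelace sum Σ(x_i·y_{i+1} − x_{i+1}·y_i):
  i=1: 4.1540·2.5447 − -2.7412·1.9108 = +15.8087 (running +15.8087)
  i=2: -2.7412·-2.5011 − -2.8940·2.5447 = +14.2203 (running +30.0291)
  i=3: -2.8940·-3.1240 − 5.6066·-2.5011 = +23.0634 (running +53.0924)
  i=4: 5.6066·1.9108 − 4.1540·-3.1240 = +23.6904 (running +76.7829)
Area = |Σ|/2 = |76.7829|/2 = 38.3914

Area at t=0.681: 38.3914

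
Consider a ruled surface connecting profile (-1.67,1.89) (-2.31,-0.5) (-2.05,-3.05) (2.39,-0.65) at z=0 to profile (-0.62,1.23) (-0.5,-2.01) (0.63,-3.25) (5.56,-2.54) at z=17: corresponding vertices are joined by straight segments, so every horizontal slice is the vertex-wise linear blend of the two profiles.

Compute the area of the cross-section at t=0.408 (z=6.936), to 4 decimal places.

Cross-section at t=0.408: each vertex is (1-t)·p0[i] + t·p1[i].
  v1: (1-0.408)·(-1.67,1.89) + 0.408·(-0.62,1.23) = (-1.2416,1.6207)
  v2: (1-0.408)·(-2.31,-0.5) + 0.408·(-0.5,-2.01) = (-1.5715,-1.1161)
  v3: (1-0.408)·(-2.05,-3.05) + 0.408·(0.63,-3.25) = (-0.9566,-3.1316)
  v4: (1-0.408)·(2.39,-0.65) + 0.408·(5.56,-2.54) = (3.6834,-1.4211)
Shoelace sum Σ(x_i·y_{i+1} − x_{i+1}·y_i):
  i=1: -1.2416·-1.1161 − -1.5715·1.6207 = +3.9327 (running +3.9327)
  i=2: -1.5715·-3.1316 − -0.9566·-1.1161 = +3.8538 (running +7.7865)
  i=3: -0.9566·-1.4211 − 3.6834·-3.1316 = +12.8942 (running +20.6807)
  i=4: 3.6834·1.6207 − -1.2416·-1.4211 = +4.2052 (running +24.8859)
Area = |Σ|/2 = |24.8859|/2 = 12.4430

Area at t=0.408: 12.4430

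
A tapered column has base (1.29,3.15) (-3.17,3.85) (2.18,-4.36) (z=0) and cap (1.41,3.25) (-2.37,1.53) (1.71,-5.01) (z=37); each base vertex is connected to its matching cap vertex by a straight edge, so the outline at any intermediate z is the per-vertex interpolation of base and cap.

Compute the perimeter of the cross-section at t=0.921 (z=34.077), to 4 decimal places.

Cross-section at t=0.921: each vertex is (1-t)·p0[i] + t·p1[i].
  v1: (1-0.921)·(1.29,3.15) + 0.921·(1.41,3.25) = (1.4005,3.2421)
  v2: (1-0.921)·(-3.17,3.85) + 0.921·(-2.37,1.53) = (-2.4332,1.7133)
  v3: (1-0.921)·(2.18,-4.36) + 0.921·(1.71,-5.01) = (1.7471,-4.9586)
Perimeter = Σ |v_{i+1} − v_i|:
  edge 1→2: √(-3.8337² + -1.5288²) = 4.1273 (running 4.1273)
  edge 2→3: √(4.1803² + -6.6719²) = 7.8734 (running 12.0007)
  edge 3→1: √(-0.3466² + 8.2007²) = 8.2081 (running 20.2087)
Perimeter = 20.2087

Perimeter at t=0.921: 20.2087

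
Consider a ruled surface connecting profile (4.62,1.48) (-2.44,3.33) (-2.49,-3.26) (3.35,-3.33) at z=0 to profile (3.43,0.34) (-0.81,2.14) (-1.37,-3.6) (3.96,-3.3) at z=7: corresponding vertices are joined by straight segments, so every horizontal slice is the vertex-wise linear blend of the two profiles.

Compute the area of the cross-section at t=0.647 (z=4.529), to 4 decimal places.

Area at t=0.647: 27.3137

Cross-section at t=0.647: each vertex is (1-t)·p0[i] + t·p1[i].
  v1: (1-0.647)·(4.62,1.48) + 0.647·(3.43,0.34) = (3.8501,0.7424)
  v2: (1-0.647)·(-2.44,3.33) + 0.647·(-0.81,2.14) = (-1.3854,2.5601)
  v3: (1-0.647)·(-2.49,-3.26) + 0.647·(-1.37,-3.6) = (-1.7654,-3.4800)
  v4: (1-0.647)·(3.35,-3.33) + 0.647·(3.96,-3.3) = (3.7447,-3.3106)
Shoelace sum Σ(x_i·y_{i+1} − x_{i+1}·y_i):
  i=1: 3.8501·2.5601 − -1.3854·0.7424 = +10.8850 (running +10.8850)
  i=2: -1.3854·-3.4800 − -1.7654·2.5601 = +9.3406 (running +20.2256)
  i=3: -1.7654·-3.3106 − 3.7447·-3.4800 = +18.8758 (running +39.1013)
  i=4: 3.7447·0.7424 − 3.8501·-3.3106 = +15.5261 (running +54.6274)
Area = |Σ|/2 = |54.6274|/2 = 27.3137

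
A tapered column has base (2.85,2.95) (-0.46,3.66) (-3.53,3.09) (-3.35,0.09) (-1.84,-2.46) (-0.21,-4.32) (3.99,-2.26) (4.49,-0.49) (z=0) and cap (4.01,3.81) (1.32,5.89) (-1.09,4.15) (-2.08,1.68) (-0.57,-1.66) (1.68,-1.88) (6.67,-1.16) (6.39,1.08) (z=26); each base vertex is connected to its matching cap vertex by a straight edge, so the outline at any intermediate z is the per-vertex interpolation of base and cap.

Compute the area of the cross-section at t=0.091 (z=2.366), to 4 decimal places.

Area at t=0.091: 44.9804

Cross-section at t=0.091: each vertex is (1-t)·p0[i] + t·p1[i].
  v1: (1-0.091)·(2.85,2.95) + 0.091·(4.01,3.81) = (2.9556,3.0283)
  v2: (1-0.091)·(-0.46,3.66) + 0.091·(1.32,5.89) = (-0.2980,3.8629)
  v3: (1-0.091)·(-3.53,3.09) + 0.091·(-1.09,4.15) = (-3.3080,3.1865)
  v4: (1-0.091)·(-3.35,0.09) + 0.091·(-2.08,1.68) = (-3.2344,0.2347)
  v5: (1-0.091)·(-1.84,-2.46) + 0.091·(-0.57,-1.66) = (-1.7244,-2.3872)
  v6: (1-0.091)·(-0.21,-4.32) + 0.091·(1.68,-1.88) = (-0.0380,-4.0980)
  v7: (1-0.091)·(3.99,-2.26) + 0.091·(6.67,-1.16) = (4.2339,-2.1599)
  v8: (1-0.091)·(4.49,-0.49) + 0.091·(6.39,1.08) = (4.6629,-0.3471)
Shoelace sum Σ(x_i·y_{i+1} − x_{i+1}·y_i):
  i=1: 2.9556·3.8629 − -0.2980·3.0283 = +12.3196 (running +12.3196)
  i=2: -0.2980·3.1865 − -3.3080·3.8629 = +11.8288 (running +24.1484)
  i=3: -3.3080·0.2347 − -3.2344·3.1865 = +9.5300 (running +33.6784)
  i=4: -3.2344·-2.3872 − -1.7244·0.2347 = +8.1259 (running +41.8044)
  i=5: -1.7244·-4.0980 − -0.0380·-2.3872 = +6.9759 (running +48.7803)
  i=6: -0.0380·-2.1599 − 4.2339·-4.0980 = +17.4324 (running +66.2126)
  i=7: 4.2339·-0.3471 − 4.6629·-2.1599 = +8.6017 (running +74.8143)
  i=8: 4.6629·3.0283 − 2.9556·-0.3471 = +15.1464 (running +89.9608)
Area = |Σ|/2 = |89.9608|/2 = 44.9804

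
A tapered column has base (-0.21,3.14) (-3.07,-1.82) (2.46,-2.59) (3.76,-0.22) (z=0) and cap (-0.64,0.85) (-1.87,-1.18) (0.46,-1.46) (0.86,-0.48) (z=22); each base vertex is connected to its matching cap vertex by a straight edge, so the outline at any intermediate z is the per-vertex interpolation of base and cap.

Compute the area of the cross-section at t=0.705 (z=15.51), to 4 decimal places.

Area at t=0.705: 7.2920

Cross-section at t=0.705: each vertex is (1-t)·p0[i] + t·p1[i].
  v1: (1-0.705)·(-0.21,3.14) + 0.705·(-0.64,0.85) = (-0.5131,1.5255)
  v2: (1-0.705)·(-3.07,-1.82) + 0.705·(-1.87,-1.18) = (-2.2240,-1.3688)
  v3: (1-0.705)·(2.46,-2.59) + 0.705·(0.46,-1.46) = (1.0500,-1.7933)
  v4: (1-0.705)·(3.76,-0.22) + 0.705·(0.86,-0.48) = (1.7155,-0.4033)
Shoelace sum Σ(x_i·y_{i+1} − x_{i+1}·y_i):
  i=1: -0.5131·-1.3688 − -2.2240·1.5255 = +4.0952 (running +4.0952)
  i=2: -2.2240·-1.7933 − 1.0500·-1.3688 = +5.4257 (running +9.5209)
  i=3: 1.0500·-0.4033 − 1.7155·-1.7933 = +2.6530 (running +12.1739)
  i=4: 1.7155·1.5255 − -0.5131·-0.4033 = +2.4101 (running +14.5840)
Area = |Σ|/2 = |14.5840|/2 = 7.2920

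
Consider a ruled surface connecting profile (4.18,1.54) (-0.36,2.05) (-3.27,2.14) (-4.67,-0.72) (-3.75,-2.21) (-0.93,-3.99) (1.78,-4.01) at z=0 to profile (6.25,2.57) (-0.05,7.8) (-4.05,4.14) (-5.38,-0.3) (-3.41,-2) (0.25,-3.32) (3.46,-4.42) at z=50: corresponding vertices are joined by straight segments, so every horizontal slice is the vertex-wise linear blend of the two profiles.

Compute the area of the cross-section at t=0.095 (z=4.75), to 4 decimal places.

Cross-section at t=0.095: each vertex is (1-t)·p0[i] + t·p1[i].
  v1: (1-0.095)·(4.18,1.54) + 0.095·(6.25,2.57) = (4.3766,1.6379)
  v2: (1-0.095)·(-0.36,2.05) + 0.095·(-0.05,7.8) = (-0.3305,2.5962)
  v3: (1-0.095)·(-3.27,2.14) + 0.095·(-4.05,4.14) = (-3.3441,2.3300)
  v4: (1-0.095)·(-4.67,-0.72) + 0.095·(-5.38,-0.3) = (-4.7374,-0.6801)
  v5: (1-0.095)·(-3.75,-2.21) + 0.095·(-3.41,-2) = (-3.7177,-2.1900)
  v6: (1-0.095)·(-0.93,-3.99) + 0.095·(0.25,-3.32) = (-0.8179,-3.9264)
  v7: (1-0.095)·(1.78,-4.01) + 0.095·(3.46,-4.42) = (1.9396,-4.0489)
Shoelace sum Σ(x_i·y_{i+1} − x_{i+1}·y_i):
  i=1: 4.3766·2.5962 − -0.3305·1.6379 = +11.9043 (running +11.9043)
  i=2: -0.3305·2.3300 − -3.3441·2.5962 = +7.9119 (running +19.8162)
  i=3: -3.3441·-0.6801 − -4.7374·2.3300 = +13.3126 (running +33.1288)
  i=4: -4.7374·-2.1900 − -3.7177·-0.6801 = +7.8468 (running +40.9756)
  i=5: -3.7177·-3.9264 − -0.8179·-2.1900 = +12.8057 (running +53.7814)
  i=6: -0.8179·-4.0489 − 1.9396·-3.9264 = +10.9272 (running +64.7086)
  i=7: 1.9396·1.6379 − 4.3766·-4.0489 = +20.8976 (running +85.6062)
Area = |Σ|/2 = |85.6062|/2 = 42.8031

Area at t=0.095: 42.8031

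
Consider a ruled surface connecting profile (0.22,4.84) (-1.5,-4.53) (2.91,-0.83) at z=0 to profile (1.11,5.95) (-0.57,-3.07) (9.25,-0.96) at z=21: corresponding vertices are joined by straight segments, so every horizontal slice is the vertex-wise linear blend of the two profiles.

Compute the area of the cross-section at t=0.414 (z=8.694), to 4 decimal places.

Cross-section at t=0.414: each vertex is (1-t)·p0[i] + t·p1[i].
  v1: (1-0.414)·(0.22,4.84) + 0.414·(1.11,5.95) = (0.5885,5.2995)
  v2: (1-0.414)·(-1.5,-4.53) + 0.414·(-0.57,-3.07) = (-1.1150,-3.9256)
  v3: (1-0.414)·(2.91,-0.83) + 0.414·(9.25,-0.96) = (5.5348,-0.8838)
Shoelace sum Σ(x_i·y_{i+1} − x_{i+1}·y_i):
  i=1: 0.5885·-3.9256 − -1.1150·5.2995 = +3.5988 (running +3.5988)
  i=2: -1.1150·-0.8838 − 5.5348·-3.9256 = +22.7125 (running +26.3113)
  i=3: 5.5348·5.2995 − 0.5885·-0.8838 = +29.8518 (running +56.1631)
Area = |Σ|/2 = |56.1631|/2 = 28.0815

Area at t=0.414: 28.0815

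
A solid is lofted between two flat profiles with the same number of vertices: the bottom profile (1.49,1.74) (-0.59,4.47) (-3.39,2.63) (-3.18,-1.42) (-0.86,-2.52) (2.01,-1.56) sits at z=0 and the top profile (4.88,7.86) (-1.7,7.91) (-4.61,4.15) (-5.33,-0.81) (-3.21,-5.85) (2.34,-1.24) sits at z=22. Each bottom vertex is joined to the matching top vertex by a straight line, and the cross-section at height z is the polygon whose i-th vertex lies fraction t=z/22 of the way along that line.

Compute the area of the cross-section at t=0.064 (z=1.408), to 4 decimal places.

Area at t=0.064: 29.7259

Cross-section at t=0.064: each vertex is (1-t)·p0[i] + t·p1[i].
  v1: (1-0.064)·(1.49,1.74) + 0.064·(4.88,7.86) = (1.7070,2.1317)
  v2: (1-0.064)·(-0.59,4.47) + 0.064·(-1.7,7.91) = (-0.6610,4.6902)
  v3: (1-0.064)·(-3.39,2.63) + 0.064·(-4.61,4.15) = (-3.4681,2.7273)
  v4: (1-0.064)·(-3.18,-1.42) + 0.064·(-5.33,-0.81) = (-3.3176,-1.3810)
  v5: (1-0.064)·(-0.86,-2.52) + 0.064·(-3.21,-5.85) = (-1.0104,-2.7331)
  v6: (1-0.064)·(2.01,-1.56) + 0.064·(2.34,-1.24) = (2.0311,-1.5395)
Shoelace sum Σ(x_i·y_{i+1} − x_{i+1}·y_i):
  i=1: 1.7070·4.6902 − -0.6610·2.1317 = +9.4150 (running +9.4150)
  i=2: -0.6610·2.7273 − -3.4681·4.6902 = +14.4630 (running +23.8781)
  i=3: -3.4681·-1.3810 − -3.3176·2.7273 = +13.8373 (running +37.7154)
  i=4: -3.3176·-2.7331 − -1.0104·-1.3810 = +7.6721 (running +45.3874)
  i=5: -1.0104·-1.5395 − 2.0311·-2.7331 = +7.1068 (running +52.4943)
  i=6: 2.0311·2.1317 − 1.7070·-1.5395 = +6.9576 (running +59.4519)
Area = |Σ|/2 = |59.4519|/2 = 29.7259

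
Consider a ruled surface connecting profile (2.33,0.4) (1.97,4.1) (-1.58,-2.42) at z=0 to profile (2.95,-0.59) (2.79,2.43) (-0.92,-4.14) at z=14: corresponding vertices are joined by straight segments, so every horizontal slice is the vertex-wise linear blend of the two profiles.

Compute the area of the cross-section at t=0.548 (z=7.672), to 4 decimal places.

Area at t=0.548: 6.8717

Cross-section at t=0.548: each vertex is (1-t)·p0[i] + t·p1[i].
  v1: (1-0.548)·(2.33,0.4) + 0.548·(2.95,-0.59) = (2.6698,-0.1425)
  v2: (1-0.548)·(1.97,4.1) + 0.548·(2.79,2.43) = (2.4194,3.1848)
  v3: (1-0.548)·(-1.58,-2.42) + 0.548·(-0.92,-4.14) = (-1.2183,-3.3626)
Shoelace sum Σ(x_i·y_{i+1} − x_{i+1}·y_i):
  i=1: 2.6698·3.1848 − 2.4194·-0.1425 = +8.8476 (running +8.8476)
  i=2: 2.4194·-3.3626 − -1.2183·3.1848 = -4.2551 (running +4.5925)
  i=3: -1.2183·-0.1425 − 2.6698·-3.3626 = +9.1509 (running +13.7433)
Area = |Σ|/2 = |13.7433|/2 = 6.8717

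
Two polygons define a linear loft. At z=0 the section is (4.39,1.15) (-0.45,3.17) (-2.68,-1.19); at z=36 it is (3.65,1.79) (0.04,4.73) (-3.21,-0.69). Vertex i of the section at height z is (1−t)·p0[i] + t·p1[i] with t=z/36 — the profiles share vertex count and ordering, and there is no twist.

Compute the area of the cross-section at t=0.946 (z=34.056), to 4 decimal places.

Area at t=0.946: 14.4750

Cross-section at t=0.946: each vertex is (1-t)·p0[i] + t·p1[i].
  v1: (1-0.946)·(4.39,1.15) + 0.946·(3.65,1.79) = (3.6900,1.7554)
  v2: (1-0.946)·(-0.45,3.17) + 0.946·(0.04,4.73) = (0.0135,4.6458)
  v3: (1-0.946)·(-2.68,-1.19) + 0.946·(-3.21,-0.69) = (-3.1814,-0.7170)
Shoelace sum Σ(x_i·y_{i+1} − x_{i+1}·y_i):
  i=1: 3.6900·4.6458 − 0.0135·1.7554 = +17.1189 (running +17.1189)
  i=2: 0.0135·-0.7170 − -3.1814·4.6458 = +14.7702 (running +31.8891)
  i=3: -3.1814·1.7554 − 3.6900·-0.7170 = -2.9390 (running +28.9501)
Area = |Σ|/2 = |28.9501|/2 = 14.4750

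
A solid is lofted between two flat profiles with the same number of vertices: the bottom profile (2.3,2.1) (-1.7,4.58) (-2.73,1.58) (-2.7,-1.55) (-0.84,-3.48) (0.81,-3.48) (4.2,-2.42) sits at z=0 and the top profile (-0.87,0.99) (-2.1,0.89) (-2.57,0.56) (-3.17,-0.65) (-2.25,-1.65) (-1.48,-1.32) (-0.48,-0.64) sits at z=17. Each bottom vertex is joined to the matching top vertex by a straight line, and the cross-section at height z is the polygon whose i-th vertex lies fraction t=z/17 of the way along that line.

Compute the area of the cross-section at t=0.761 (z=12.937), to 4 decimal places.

Cross-section at t=0.761: each vertex is (1-t)·p0[i] + t·p1[i].
  v1: (1-0.761)·(2.3,2.1) + 0.761·(-0.87,0.99) = (-0.1124,1.2553)
  v2: (1-0.761)·(-1.7,4.58) + 0.761·(-2.1,0.89) = (-2.0044,1.7719)
  v3: (1-0.761)·(-2.73,1.58) + 0.761·(-2.57,0.56) = (-2.6082,0.8038)
  v4: (1-0.761)·(-2.7,-1.55) + 0.761·(-3.17,-0.65) = (-3.0577,-0.8651)
  v5: (1-0.761)·(-0.84,-3.48) + 0.761·(-2.25,-1.65) = (-1.9130,-2.0874)
  v6: (1-0.761)·(0.81,-3.48) + 0.761·(-1.48,-1.32) = (-0.9327,-1.8362)
  v7: (1-0.761)·(4.2,-2.42) + 0.761·(-0.48,-0.64) = (0.6385,-1.0654)
Shoelace sum Σ(x_i·y_{i+1} − x_{i+1}·y_i):
  i=1: -0.1124·1.7719 − -2.0044·1.2553 = +2.3170 (running +2.3170)
  i=2: -2.0044·0.8038 − -2.6082·1.7719 = +3.0105 (running +5.3275)
  i=3: -2.6082·-0.8651 − -3.0577·0.8038 = +4.7141 (running +10.0415)
  i=4: -3.0577·-2.0874 − -1.9130·-0.8651 = +4.7275 (running +14.7691)
  i=5: -1.9130·-1.8362 − -0.9327·-2.0874 = +1.5659 (running +16.3350)
  i=6: -0.9327·-1.0654 − 0.6385·-1.8362 = +2.1662 (running +18.5011)
  i=7: 0.6385·1.2553 − -0.1124·-1.0654 = +0.6818 (running +19.1830)
Area = |Σ|/2 = |19.1830|/2 = 9.5915

Area at t=0.761: 9.5915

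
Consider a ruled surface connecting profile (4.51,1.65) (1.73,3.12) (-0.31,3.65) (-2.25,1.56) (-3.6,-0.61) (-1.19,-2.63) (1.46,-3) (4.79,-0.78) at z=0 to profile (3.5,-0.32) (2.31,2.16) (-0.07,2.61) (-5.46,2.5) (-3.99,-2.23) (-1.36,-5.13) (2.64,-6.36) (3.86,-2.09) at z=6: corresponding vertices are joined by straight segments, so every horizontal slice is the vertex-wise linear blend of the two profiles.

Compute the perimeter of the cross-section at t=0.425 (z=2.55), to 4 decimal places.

Cross-section at t=0.425: each vertex is (1-t)·p0[i] + t·p1[i].
  v1: (1-0.425)·(4.51,1.65) + 0.425·(3.5,-0.32) = (4.0808,0.8127)
  v2: (1-0.425)·(1.73,3.12) + 0.425·(2.31,2.16) = (1.9765,2.7120)
  v3: (1-0.425)·(-0.31,3.65) + 0.425·(-0.07,2.61) = (-0.2080,3.2080)
  v4: (1-0.425)·(-2.25,1.56) + 0.425·(-5.46,2.5) = (-3.6143,1.9595)
  v5: (1-0.425)·(-3.6,-0.61) + 0.425·(-3.99,-2.23) = (-3.7657,-1.2985)
  v6: (1-0.425)·(-1.19,-2.63) + 0.425·(-1.36,-5.13) = (-1.2622,-3.6925)
  v7: (1-0.425)·(1.46,-3) + 0.425·(2.64,-6.36) = (1.9615,-4.4280)
  v8: (1-0.425)·(4.79,-0.78) + 0.425·(3.86,-2.09) = (4.3948,-1.3367)
Perimeter = Σ |v_{i+1} − v_i|:
  edge 1→2: √(-2.1043² + 1.8992²) = 2.8346 (running 2.8346)
  edge 2→3: √(-2.1845² + 0.4960²) = 2.2401 (running 5.0747)
  edge 3→4: √(-3.4062² + -1.2485²) = 3.6278 (running 8.7026)
  edge 4→5: √(-0.1515² + -3.2580²) = 3.2615 (running 11.9641)
  edge 5→6: √(2.5035² + -2.3940²) = 3.4639 (running 15.4280)
  edge 6→7: √(3.2237² + -0.7355²) = 3.3066 (running 18.7346)
  edge 7→8: √(2.4333² + 3.0913²) = 3.9340 (running 22.6686)
  edge 8→1: √(-0.3140² + 2.1495²) = 2.1723 (running 24.8409)
Perimeter = 24.8409

Perimeter at t=0.425: 24.8409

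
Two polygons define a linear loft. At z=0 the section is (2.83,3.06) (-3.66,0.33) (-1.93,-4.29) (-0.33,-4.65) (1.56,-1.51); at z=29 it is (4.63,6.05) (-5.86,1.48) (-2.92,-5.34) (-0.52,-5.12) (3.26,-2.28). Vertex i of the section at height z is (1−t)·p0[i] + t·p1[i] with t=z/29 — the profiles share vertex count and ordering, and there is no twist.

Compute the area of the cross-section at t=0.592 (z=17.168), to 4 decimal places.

Cross-section at t=0.592: each vertex is (1-t)·p0[i] + t·p1[i].
  v1: (1-0.592)·(2.83,3.06) + 0.592·(4.63,6.05) = (3.8956,4.8301)
  v2: (1-0.592)·(-3.66,0.33) + 0.592·(-5.86,1.48) = (-4.9624,1.0108)
  v3: (1-0.592)·(-1.93,-4.29) + 0.592·(-2.92,-5.34) = (-2.5161,-4.9116)
  v4: (1-0.592)·(-0.33,-4.65) + 0.592·(-0.52,-5.12) = (-0.4425,-4.9282)
  v5: (1-0.592)·(1.56,-1.51) + 0.592·(3.26,-2.28) = (2.5664,-1.9658)
Shoelace sum Σ(x_i·y_{i+1} − x_{i+1}·y_i):
  i=1: 3.8956·1.0108 − -4.9624·4.8301 = +27.9065 (running +27.9065)
  i=2: -4.9624·-4.9116 − -2.5161·1.0108 = +26.9166 (running +54.8230)
  i=3: -2.5161·-4.9282 − -0.4425·-4.9116 = +10.2266 (running +65.0496)
  i=4: -0.4425·-1.9658 − 2.5664·-4.9282 = +13.5177 (running +78.5673)
  i=5: 2.5664·4.8301 − 3.8956·-1.9658 = +20.0540 (running +98.6213)
Area = |Σ|/2 = |98.6213|/2 = 49.3107

Area at t=0.592: 49.3107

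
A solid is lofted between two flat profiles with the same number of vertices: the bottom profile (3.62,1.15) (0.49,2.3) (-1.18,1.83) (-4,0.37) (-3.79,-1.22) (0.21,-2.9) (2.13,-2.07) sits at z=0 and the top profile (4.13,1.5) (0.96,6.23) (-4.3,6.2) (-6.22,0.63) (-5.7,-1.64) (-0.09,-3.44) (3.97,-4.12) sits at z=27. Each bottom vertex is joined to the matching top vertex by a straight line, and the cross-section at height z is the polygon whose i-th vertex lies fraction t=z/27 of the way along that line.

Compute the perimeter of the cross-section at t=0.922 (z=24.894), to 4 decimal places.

Perimeter at t=0.922: 33.4706

Cross-section at t=0.922: each vertex is (1-t)·p0[i] + t·p1[i].
  v1: (1-0.922)·(3.62,1.15) + 0.922·(4.13,1.5) = (4.0902,1.4727)
  v2: (1-0.922)·(0.49,2.3) + 0.922·(0.96,6.23) = (0.9233,5.9235)
  v3: (1-0.922)·(-1.18,1.83) + 0.922·(-4.3,6.2) = (-4.0566,5.8591)
  v4: (1-0.922)·(-4,0.37) + 0.922·(-6.22,0.63) = (-6.0468,0.6097)
  v5: (1-0.922)·(-3.79,-1.22) + 0.922·(-5.7,-1.64) = (-5.5510,-1.6072)
  v6: (1-0.922)·(0.21,-2.9) + 0.922·(-0.09,-3.44) = (-0.0666,-3.3979)
  v7: (1-0.922)·(2.13,-2.07) + 0.922·(3.97,-4.12) = (3.8265,-3.9601)
Perimeter = Σ |v_{i+1} − v_i|:
  edge 1→2: √(-3.1669² + 4.4508²) = 5.4625 (running 5.4625)
  edge 2→3: √(-4.9800² + -0.0643²) = 4.9804 (running 10.4428)
  edge 3→4: √(-1.9902² + -5.2494²) = 5.6140 (running 16.0569)
  edge 4→5: √(0.4958² + -2.2170²) = 2.2717 (running 18.3286)
  edge 5→6: √(5.4844² + -1.7906²) = 5.7693 (running 24.0979)
  edge 6→7: √(3.8931² + -0.5622²) = 3.9335 (running 28.0314)
  edge 7→1: √(0.2637² + 5.4328²) = 5.4392 (running 33.4706)
Perimeter = 33.4706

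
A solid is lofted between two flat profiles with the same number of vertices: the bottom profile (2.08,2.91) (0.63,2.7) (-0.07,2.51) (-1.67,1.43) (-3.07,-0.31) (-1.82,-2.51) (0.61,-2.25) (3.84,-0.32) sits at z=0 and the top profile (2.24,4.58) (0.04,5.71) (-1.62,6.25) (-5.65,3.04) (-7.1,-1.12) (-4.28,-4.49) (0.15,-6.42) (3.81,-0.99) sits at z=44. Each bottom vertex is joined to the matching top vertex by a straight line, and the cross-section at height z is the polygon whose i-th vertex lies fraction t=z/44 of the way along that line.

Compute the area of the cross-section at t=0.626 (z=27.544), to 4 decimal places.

Cross-section at t=0.626: each vertex is (1-t)·p0[i] + t·p1[i].
  v1: (1-0.626)·(2.08,2.91) + 0.626·(2.24,4.58) = (2.1802,3.9554)
  v2: (1-0.626)·(0.63,2.7) + 0.626·(0.04,5.71) = (0.2607,4.5843)
  v3: (1-0.626)·(-0.07,2.51) + 0.626·(-1.62,6.25) = (-1.0403,4.8512)
  v4: (1-0.626)·(-1.67,1.43) + 0.626·(-5.65,3.04) = (-4.1615,2.4379)
  v5: (1-0.626)·(-3.07,-0.31) + 0.626·(-7.1,-1.12) = (-5.5928,-0.8171)
  v6: (1-0.626)·(-1.82,-2.51) + 0.626·(-4.28,-4.49) = (-3.3600,-3.7495)
  v7: (1-0.626)·(0.61,-2.25) + 0.626·(0.15,-6.42) = (0.3220,-4.8604)
  v8: (1-0.626)·(3.84,-0.32) + 0.626·(3.81,-0.99) = (3.8212,-0.7394)
Shoelace sum Σ(x_i·y_{i+1} − x_{i+1}·y_i):
  i=1: 2.1802·4.5843 − 0.2607·3.9554 = +8.9634 (running +8.9634)
  i=2: 0.2607·4.8512 − -1.0403·4.5843 = +6.0335 (running +14.9969)
  i=3: -1.0403·2.4379 − -4.1615·4.8512 = +17.6522 (running +32.6492)
  i=4: -4.1615·-0.8171 − -5.5928·2.4379 = +17.0346 (running +49.6838)
  i=5: -5.5928·-3.7495 − -3.3600·-0.8171 = +18.2247 (running +67.9085)
  i=6: -3.3600·-4.8604 − 0.3220·-3.7495 = +17.5383 (running +85.4468)
  i=7: 0.3220·-0.7394 − 3.8212·-4.8604 = +18.3346 (running +103.7814)
  i=8: 3.8212·3.9554 − 2.1802·-0.7394 = +16.7266 (running +120.5080)
Area = |Σ|/2 = |120.5080|/2 = 60.2540

Area at t=0.626: 60.2540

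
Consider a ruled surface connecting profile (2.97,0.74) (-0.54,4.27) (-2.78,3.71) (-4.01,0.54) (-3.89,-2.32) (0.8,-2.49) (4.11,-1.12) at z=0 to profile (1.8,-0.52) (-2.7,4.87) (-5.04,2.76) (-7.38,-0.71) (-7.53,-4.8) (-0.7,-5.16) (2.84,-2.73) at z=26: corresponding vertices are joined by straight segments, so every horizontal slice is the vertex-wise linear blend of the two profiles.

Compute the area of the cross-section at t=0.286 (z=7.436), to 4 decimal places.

Area at t=0.286: 45.0926

Cross-section at t=0.286: each vertex is (1-t)·p0[i] + t·p1[i].
  v1: (1-0.286)·(2.97,0.74) + 0.286·(1.8,-0.52) = (2.6354,0.3796)
  v2: (1-0.286)·(-0.54,4.27) + 0.286·(-2.7,4.87) = (-1.1578,4.4416)
  v3: (1-0.286)·(-2.78,3.71) + 0.286·(-5.04,2.76) = (-3.4264,3.4383)
  v4: (1-0.286)·(-4.01,0.54) + 0.286·(-7.38,-0.71) = (-4.9738,0.1825)
  v5: (1-0.286)·(-3.89,-2.32) + 0.286·(-7.53,-4.8) = (-4.9310,-3.0293)
  v6: (1-0.286)·(0.8,-2.49) + 0.286·(-0.7,-5.16) = (0.3710,-3.2536)
  v7: (1-0.286)·(4.11,-1.12) + 0.286·(2.84,-2.73) = (3.7468,-1.5805)
Shoelace sum Σ(x_i·y_{i+1} − x_{i+1}·y_i):
  i=1: 2.6354·4.4416 − -1.1578·0.3796 = +12.1448 (running +12.1448)
  i=2: -1.1578·3.4383 − -3.4264·4.4416 = +11.2378 (running +23.3826)
  i=3: -3.4264·0.1825 − -4.9738·3.4383 = +16.4762 (running +39.8588)
  i=4: -4.9738·-3.0293 − -4.9310·0.1825 = +15.9670 (running +55.8258)
  i=5: -4.9310·-3.2536 − 0.3710·-3.0293 = +17.1676 (running +72.9934)
  i=6: 0.3710·-1.5805 − 3.7468·-3.2536 = +11.6042 (running +84.5977)
  i=7: 3.7468·0.3796 − 2.6354·-1.5805 = +5.5875 (running +90.1852)
Area = |Σ|/2 = |90.1852|/2 = 45.0926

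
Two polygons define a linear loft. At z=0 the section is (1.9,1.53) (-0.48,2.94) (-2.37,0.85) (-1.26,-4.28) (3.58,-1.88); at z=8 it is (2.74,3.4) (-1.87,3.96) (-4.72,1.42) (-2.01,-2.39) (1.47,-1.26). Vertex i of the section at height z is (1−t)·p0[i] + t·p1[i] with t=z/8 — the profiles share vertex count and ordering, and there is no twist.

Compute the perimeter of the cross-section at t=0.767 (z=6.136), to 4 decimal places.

Cross-section at t=0.767: each vertex is (1-t)·p0[i] + t·p1[i].
  v1: (1-0.767)·(1.9,1.53) + 0.767·(2.74,3.4) = (2.5443,2.9643)
  v2: (1-0.767)·(-0.48,2.94) + 0.767·(-1.87,3.96) = (-1.5461,3.7223)
  v3: (1-0.767)·(-2.37,0.85) + 0.767·(-4.72,1.42) = (-4.1724,1.2872)
  v4: (1-0.767)·(-1.26,-4.28) + 0.767·(-2.01,-2.39) = (-1.8352,-2.8304)
  v5: (1-0.767)·(3.58,-1.88) + 0.767·(1.47,-1.26) = (1.9616,-1.4045)
Perimeter = Σ |v_{i+1} − v_i|:
  edge 1→2: √(-4.0904² + 0.7580²) = 4.1601 (running 4.1601)
  edge 2→3: √(-2.6263² + -2.4352²) = 3.5816 (running 7.7416)
  edge 3→4: √(2.3372² + -4.1176²) = 4.7346 (running 12.4762)
  edge 4→5: √(3.7969² + 1.4259²) = 4.0558 (running 16.5321)
  edge 5→1: √(0.5827² + 4.3688²) = 4.4074 (running 20.9395)
Perimeter = 20.9395

Perimeter at t=0.767: 20.9395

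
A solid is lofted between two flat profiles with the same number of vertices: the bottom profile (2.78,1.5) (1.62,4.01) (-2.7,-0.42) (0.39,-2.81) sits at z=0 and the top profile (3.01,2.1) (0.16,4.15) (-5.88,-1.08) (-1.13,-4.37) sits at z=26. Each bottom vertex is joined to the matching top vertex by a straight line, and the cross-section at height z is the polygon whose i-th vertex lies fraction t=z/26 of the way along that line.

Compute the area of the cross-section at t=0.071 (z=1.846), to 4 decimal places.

Cross-section at t=0.071: each vertex is (1-t)·p0[i] + t·p1[i].
  v1: (1-0.071)·(2.78,1.5) + 0.071·(3.01,2.1) = (2.7963,1.5426)
  v2: (1-0.071)·(1.62,4.01) + 0.071·(0.16,4.15) = (1.5163,4.0199)
  v3: (1-0.071)·(-2.7,-0.42) + 0.071·(-5.88,-1.08) = (-2.9258,-0.4669)
  v4: (1-0.071)·(0.39,-2.81) + 0.071·(-1.13,-4.37) = (0.2821,-2.9208)
Shoelace sum Σ(x_i·y_{i+1} − x_{i+1}·y_i):
  i=1: 2.7963·4.0199 − 1.5163·1.5426 = +8.9020 (running +8.9020)
  i=2: 1.5163·-0.4669 − -2.9258·4.0199 = +11.0535 (running +19.9555)
  i=3: -2.9258·-2.9208 − 0.2821·-0.4669 = +8.6772 (running +28.6327)
  i=4: 0.2821·1.5426 − 2.7963·-2.9208 = +8.6025 (running +37.2353)
Area = |Σ|/2 = |37.2353|/2 = 18.6176

Area at t=0.071: 18.6176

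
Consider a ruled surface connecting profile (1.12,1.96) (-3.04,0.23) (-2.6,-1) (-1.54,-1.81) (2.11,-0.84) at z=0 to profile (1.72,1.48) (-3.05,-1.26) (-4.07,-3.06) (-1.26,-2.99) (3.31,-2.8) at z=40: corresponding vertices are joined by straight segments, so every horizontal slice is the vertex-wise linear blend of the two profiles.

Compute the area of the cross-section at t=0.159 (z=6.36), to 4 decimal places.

Area at t=0.159: 12.7333

Cross-section at t=0.159: each vertex is (1-t)·p0[i] + t·p1[i].
  v1: (1-0.159)·(1.12,1.96) + 0.159·(1.72,1.48) = (1.2154,1.8837)
  v2: (1-0.159)·(-3.04,0.23) + 0.159·(-3.05,-1.26) = (-3.0416,-0.0069)
  v3: (1-0.159)·(-2.6,-1) + 0.159·(-4.07,-3.06) = (-2.8337,-1.3275)
  v4: (1-0.159)·(-1.54,-1.81) + 0.159·(-1.26,-2.99) = (-1.4955,-1.9976)
  v5: (1-0.159)·(2.11,-0.84) + 0.159·(3.31,-2.8) = (2.3008,-1.1516)
Shoelace sum Σ(x_i·y_{i+1} − x_{i+1}·y_i):
  i=1: 1.2154·-0.0069 − -3.0416·1.8837 = +5.7210 (running +5.7210)
  i=2: -3.0416·-1.3275 − -2.8337·-0.0069 = +4.0183 (running +9.7392)
  i=3: -2.8337·-1.9976 − -1.4955·-1.3275 = +3.6754 (running +13.4146)
  i=4: -1.4955·-1.1516 − 2.3008·-1.9976 = +6.3184 (running +19.7330)
  i=5: 2.3008·1.8837 − 1.2154·-1.1516 = +5.7337 (running +25.4667)
Area = |Σ|/2 = |25.4667|/2 = 12.7333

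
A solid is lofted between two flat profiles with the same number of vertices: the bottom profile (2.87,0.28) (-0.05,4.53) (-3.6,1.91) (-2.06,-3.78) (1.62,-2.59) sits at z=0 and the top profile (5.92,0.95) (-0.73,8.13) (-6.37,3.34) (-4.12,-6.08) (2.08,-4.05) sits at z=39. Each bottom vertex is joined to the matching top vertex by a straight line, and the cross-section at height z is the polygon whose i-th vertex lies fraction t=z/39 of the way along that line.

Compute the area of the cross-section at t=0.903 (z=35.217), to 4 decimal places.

Cross-section at t=0.903: each vertex is (1-t)·p0[i] + t·p1[i].
  v1: (1-0.903)·(2.87,0.28) + 0.903·(5.92,0.95) = (5.6242,0.8850)
  v2: (1-0.903)·(-0.05,4.53) + 0.903·(-0.73,8.13) = (-0.6640,7.7808)
  v3: (1-0.903)·(-3.6,1.91) + 0.903·(-6.37,3.34) = (-6.1013,3.2013)
  v4: (1-0.903)·(-2.06,-3.78) + 0.903·(-4.12,-6.08) = (-3.9202,-5.8569)
  v5: (1-0.903)·(1.62,-2.59) + 0.903·(2.08,-4.05) = (2.0354,-3.9084)
Shoelace sum Σ(x_i·y_{i+1} − x_{i+1}·y_i):
  i=1: 5.6242·7.7808 − -0.6640·0.8850 = +44.3481 (running +44.3481)
  i=2: -0.6640·3.2013 − -6.1013·7.7808 = +45.3473 (running +89.6954)
  i=3: -6.1013·-5.8569 − -3.9202·3.2013 = +48.2844 (running +137.9798)
  i=4: -3.9202·-3.9084 − 2.0354·-5.8569 = +27.2426 (running +165.2223)
  i=5: 2.0354·0.8850 − 5.6242·-3.9084 = +23.7826 (running +189.0050)
Area = |Σ|/2 = |189.0050|/2 = 94.5025

Area at t=0.903: 94.5025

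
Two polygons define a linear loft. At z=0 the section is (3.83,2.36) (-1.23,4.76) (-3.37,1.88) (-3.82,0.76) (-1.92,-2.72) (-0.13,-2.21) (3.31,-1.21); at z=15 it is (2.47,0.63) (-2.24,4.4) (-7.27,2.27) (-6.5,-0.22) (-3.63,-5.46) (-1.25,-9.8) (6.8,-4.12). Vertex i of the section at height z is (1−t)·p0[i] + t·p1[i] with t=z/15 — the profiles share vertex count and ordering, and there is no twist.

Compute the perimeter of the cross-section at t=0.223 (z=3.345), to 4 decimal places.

Cross-section at t=0.223: each vertex is (1-t)·p0[i] + t·p1[i].
  v1: (1-0.223)·(3.83,2.36) + 0.223·(2.47,0.63) = (3.5267,1.9742)
  v2: (1-0.223)·(-1.23,4.76) + 0.223·(-2.24,4.4) = (-1.4552,4.6797)
  v3: (1-0.223)·(-3.37,1.88) + 0.223·(-7.27,2.27) = (-4.2397,1.9670)
  v4: (1-0.223)·(-3.82,0.76) + 0.223·(-6.5,-0.22) = (-4.4176,0.5415)
  v5: (1-0.223)·(-1.92,-2.72) + 0.223·(-3.63,-5.46) = (-2.3013,-3.3310)
  v6: (1-0.223)·(-0.13,-2.21) + 0.223·(-1.25,-9.8) = (-0.3798,-3.9026)
  v7: (1-0.223)·(3.31,-1.21) + 0.223·(6.8,-4.12) = (4.0883,-1.8589)
Perimeter = Σ |v_{i+1} − v_i|:
  edge 1→2: √(-4.9820² + 2.7055²) = 5.6692 (running 5.6692)
  edge 2→3: √(-2.7845² + -2.7127²) = 3.8875 (running 9.5566)
  edge 3→4: √(-0.1779² + -1.4255²) = 1.4366 (running 10.9932)
  edge 4→5: √(2.1163² + -3.8725²) = 4.4130 (running 15.4062)
  edge 5→6: √(1.9216² + -0.5715²) = 2.0048 (running 17.4110)
  edge 6→7: √(4.4680² + 2.0436²) = 4.9132 (running 22.3242)
  edge 7→1: √(-0.5615² + 3.8331²) = 3.8741 (running 26.1983)
Perimeter = 26.1983

Perimeter at t=0.223: 26.1983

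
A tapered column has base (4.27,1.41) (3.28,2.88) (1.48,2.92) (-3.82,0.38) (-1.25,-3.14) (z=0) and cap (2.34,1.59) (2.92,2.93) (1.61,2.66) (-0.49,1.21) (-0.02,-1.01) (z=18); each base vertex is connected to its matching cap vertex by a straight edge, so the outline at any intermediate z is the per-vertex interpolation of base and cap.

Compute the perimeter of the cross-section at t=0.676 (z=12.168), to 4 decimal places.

Perimeter at t=0.676: 14.0407

Cross-section at t=0.676: each vertex is (1-t)·p0[i] + t·p1[i].
  v1: (1-0.676)·(4.27,1.41) + 0.676·(2.34,1.59) = (2.9653,1.5317)
  v2: (1-0.676)·(3.28,2.88) + 0.676·(2.92,2.93) = (3.0366,2.9138)
  v3: (1-0.676)·(1.48,2.92) + 0.676·(1.61,2.66) = (1.5679,2.7442)
  v4: (1-0.676)·(-3.82,0.38) + 0.676·(-0.49,1.21) = (-1.5689,0.9411)
  v5: (1-0.676)·(-1.25,-3.14) + 0.676·(-0.02,-1.01) = (-0.4185,-1.7001)
Perimeter = Σ |v_{i+1} − v_i|:
  edge 1→2: √(0.0713² + 1.3821²) = 1.3840 (running 1.3840)
  edge 2→3: √(-1.4688² + -0.1696²) = 1.4785 (running 2.8625)
  edge 3→4: √(-3.1368² + -1.8032²) = 3.6181 (running 6.4806)
  edge 4→5: √(1.1504² + -2.6412²) = 2.8809 (running 9.3615)
  edge 5→1: √(3.3838² + 3.2318²) = 4.6792 (running 14.0407)
Perimeter = 14.0407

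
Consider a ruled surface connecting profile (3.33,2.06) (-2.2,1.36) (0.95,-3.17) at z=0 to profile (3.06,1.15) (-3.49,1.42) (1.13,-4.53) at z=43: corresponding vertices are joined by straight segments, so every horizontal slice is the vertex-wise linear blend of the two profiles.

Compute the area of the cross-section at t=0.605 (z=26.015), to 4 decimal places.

Area at t=0.605: 16.7922

Cross-section at t=0.605: each vertex is (1-t)·p0[i] + t·p1[i].
  v1: (1-0.605)·(3.33,2.06) + 0.605·(3.06,1.15) = (3.1666,1.5095)
  v2: (1-0.605)·(-2.2,1.36) + 0.605·(-3.49,1.42) = (-2.9805,1.3963)
  v3: (1-0.605)·(0.95,-3.17) + 0.605·(1.13,-4.53) = (1.0589,-3.9928)
Shoelace sum Σ(x_i·y_{i+1} − x_{i+1}·y_i):
  i=1: 3.1666·1.3963 − -2.9805·1.5095 = +8.9204 (running +8.9204)
  i=2: -2.9805·-3.9928 − 1.0589·1.3963 = +10.4218 (running +19.3422)
  i=3: 1.0589·1.5095 − 3.1666·-3.9928 = +14.2422 (running +33.5844)
Area = |Σ|/2 = |33.5844|/2 = 16.7922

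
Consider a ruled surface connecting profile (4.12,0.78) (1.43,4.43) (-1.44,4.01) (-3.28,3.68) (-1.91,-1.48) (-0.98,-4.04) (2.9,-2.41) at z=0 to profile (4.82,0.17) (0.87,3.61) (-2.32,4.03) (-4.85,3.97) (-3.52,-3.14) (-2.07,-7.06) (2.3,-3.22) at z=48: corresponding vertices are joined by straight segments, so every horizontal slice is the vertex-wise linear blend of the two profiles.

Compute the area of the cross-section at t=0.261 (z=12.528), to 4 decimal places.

Cross-section at t=0.261: each vertex is (1-t)·p0[i] + t·p1[i].
  v1: (1-0.261)·(4.12,0.78) + 0.261·(4.82,0.17) = (4.3027,0.6208)
  v2: (1-0.261)·(1.43,4.43) + 0.261·(0.87,3.61) = (1.2838,4.2160)
  v3: (1-0.261)·(-1.44,4.01) + 0.261·(-2.32,4.03) = (-1.6697,4.0152)
  v4: (1-0.261)·(-3.28,3.68) + 0.261·(-4.85,3.97) = (-3.6898,3.7557)
  v5: (1-0.261)·(-1.91,-1.48) + 0.261·(-3.52,-3.14) = (-2.3302,-1.9133)
  v6: (1-0.261)·(-0.98,-4.04) + 0.261·(-2.07,-7.06) = (-1.2645,-4.8282)
  v7: (1-0.261)·(2.9,-2.41) + 0.261·(2.3,-3.22) = (2.7434,-2.6214)
Shoelace sum Σ(x_i·y_{i+1} − x_{i+1}·y_i):
  i=1: 4.3027·4.2160 − 1.2838·0.6208 = +17.3431 (running +17.3431)
  i=2: 1.2838·4.0152 − -1.6697·4.2160 = +12.1942 (running +29.5373)
  i=3: -1.6697·3.7557 − -3.6898·4.0152 = +8.5444 (running +38.0818)
  i=4: -3.6898·-1.9133 − -2.3302·3.7557 = +15.8110 (running +53.8928)
  i=5: -2.3302·-4.8282 − -1.2645·-1.9133 = +8.8315 (running +62.7243)
  i=6: -1.2645·-2.6214 − 2.7434·-4.8282 = +16.5605 (running +79.2848)
  i=7: 2.7434·0.6208 − 4.3027·-2.6214 = +12.9822 (running +92.2670)
Area = |Σ|/2 = |92.2670|/2 = 46.1335

Area at t=0.261: 46.1335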